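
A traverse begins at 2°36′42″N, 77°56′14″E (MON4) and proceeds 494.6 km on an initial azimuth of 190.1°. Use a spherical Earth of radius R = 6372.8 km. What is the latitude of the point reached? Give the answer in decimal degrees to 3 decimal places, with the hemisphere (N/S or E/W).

1.766°S

MON4: φ = +2.61167°, λ = +77.93722°
δ = d/R = 494.6/6372.8 = 0.077611 rad
φ₂ = arcsin(sin φ₁ cos δ + cos φ₁ sin δ cos θ)
   = arcsin(0.04557·0.99699 + 0.99896·0.07753·-0.98450) = -1.76632°
λ₂ = λ₁ + atan2(sin θ sin δ cos φ₁, cos δ − sin φ₁ sin φ₂) = 77.15779°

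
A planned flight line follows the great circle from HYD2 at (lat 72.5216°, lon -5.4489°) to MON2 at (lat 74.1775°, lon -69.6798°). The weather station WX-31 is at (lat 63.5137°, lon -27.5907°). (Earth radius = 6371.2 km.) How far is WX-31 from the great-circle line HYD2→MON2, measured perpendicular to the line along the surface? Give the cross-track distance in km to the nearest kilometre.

1281 km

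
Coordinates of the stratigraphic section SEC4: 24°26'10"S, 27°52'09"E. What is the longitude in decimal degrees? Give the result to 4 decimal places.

27.8692°E

27° + 52′/60 + 9″/3600 = 27 + 0.86667 + 0.00250 = 27.8692°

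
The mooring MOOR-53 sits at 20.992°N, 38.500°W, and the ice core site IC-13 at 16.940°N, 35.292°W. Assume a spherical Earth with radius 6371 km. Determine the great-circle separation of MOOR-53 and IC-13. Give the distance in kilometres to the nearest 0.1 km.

Δφ = -4.0520°,  Δλ = 3.2080°
a = sin²(Δφ/2) + cos φ₁ cos φ₂ sin²(Δλ/2) = 0.001950
c = 2·arcsin(√a) = 0.088338 rad = 5.0614°
d = R·c = 6371 × 0.088338 = 562.8 km

562.8 km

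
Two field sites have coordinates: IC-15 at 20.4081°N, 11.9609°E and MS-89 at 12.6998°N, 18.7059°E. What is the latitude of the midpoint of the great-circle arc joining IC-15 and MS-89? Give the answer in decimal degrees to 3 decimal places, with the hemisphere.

Bx = cos φ₂ cos Δλ = 0.968783,  By = cos φ₂ sin Δλ = 0.114577
φₘ = atan2(sin φ₁ + sin φ₂, √((cos φ₁ + Bx)² + By²)) = 16.58108°
λₘ = λ₁ + atan2(By, cos φ₁ + Bx) = 15.40101°

16.581°N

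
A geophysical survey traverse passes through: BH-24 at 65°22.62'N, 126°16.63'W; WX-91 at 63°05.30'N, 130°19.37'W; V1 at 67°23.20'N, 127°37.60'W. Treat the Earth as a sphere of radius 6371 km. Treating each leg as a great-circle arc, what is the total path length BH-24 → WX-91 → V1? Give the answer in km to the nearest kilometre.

815 km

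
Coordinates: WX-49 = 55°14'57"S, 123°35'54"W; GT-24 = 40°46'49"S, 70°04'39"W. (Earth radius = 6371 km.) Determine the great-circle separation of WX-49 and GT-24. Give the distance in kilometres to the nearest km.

4171 km

WX-49: φ = -55.24917°, λ = -123.59833°
GT-24: φ = -40.78028°, λ = -70.07750°
Δφ = 14.4689°,  Δλ = 53.5208°
a = sin²(Δφ/2) + cos φ₁ cos φ₂ sin²(Δλ/2) = 0.103363
c = 2·arcsin(√a) = 0.654629 rad = 37.5075°
d = R·c = 6371 × 0.654629 = 4170.6 km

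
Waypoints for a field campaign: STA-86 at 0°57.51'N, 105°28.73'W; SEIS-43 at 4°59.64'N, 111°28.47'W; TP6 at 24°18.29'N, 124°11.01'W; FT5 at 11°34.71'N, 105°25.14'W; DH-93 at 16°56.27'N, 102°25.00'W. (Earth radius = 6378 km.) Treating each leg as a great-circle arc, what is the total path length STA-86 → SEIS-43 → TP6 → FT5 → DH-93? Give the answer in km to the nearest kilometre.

STA-86: φ = +0.95850°, λ = -105.47883°
SEIS-43: φ = +4.99400°, λ = -111.47450°
TP6: φ = +24.30483°, λ = -124.18350°
FT5: φ = +11.57850°, λ = -105.41900°
DH-93: φ = +16.93783°, λ = -102.41667°
STA-86→SEIS-43: c = 0.126004 rad, d = 803.65 km
SEIS-43→TP6: c = 0.398885 rad, d = 2544.09 km
TP6→FT5: c = 0.381845 rad, d = 2435.41 km
FT5→DH-93: c = 0.106425 rad, d = 678.78 km
Total = 803.65 + 2544.09 + 2435.41 + 678.78 = 6461.93 km

6462 km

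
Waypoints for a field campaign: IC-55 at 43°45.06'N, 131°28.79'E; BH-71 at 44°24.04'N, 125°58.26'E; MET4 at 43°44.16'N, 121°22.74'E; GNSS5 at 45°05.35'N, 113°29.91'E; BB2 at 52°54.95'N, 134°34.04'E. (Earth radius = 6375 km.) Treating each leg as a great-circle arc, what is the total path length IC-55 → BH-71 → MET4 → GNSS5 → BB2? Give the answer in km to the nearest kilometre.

3222 km

IC-55: φ = +43.75100°, λ = +131.47983°
BH-71: φ = +44.40067°, λ = +125.97100°
MET4: φ = +43.73600°, λ = +121.37900°
GNSS5: φ = +45.08917°, λ = +113.49850°
BB2: φ = +52.91583°, λ = +134.56733°
IC-55→BH-71: c = 0.069984 rad, d = 446.15 km
BH-71→MET4: c = 0.058734 rad, d = 374.43 km
MET4→GNSS5: c = 0.101001 rad, d = 643.88 km
GNSS5→BB2: c = 0.275735 rad, d = 1757.81 km
Total = 446.15 + 374.43 + 643.88 + 1757.81 = 3222.27 km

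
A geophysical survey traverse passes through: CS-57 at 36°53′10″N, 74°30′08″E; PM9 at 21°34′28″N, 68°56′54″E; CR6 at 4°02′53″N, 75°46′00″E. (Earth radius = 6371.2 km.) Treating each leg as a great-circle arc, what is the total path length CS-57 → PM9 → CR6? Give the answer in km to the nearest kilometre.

3868 km

CS-57: φ = +36.88611°, λ = +74.50222°
PM9: φ = +21.57444°, λ = +68.94833°
CR6: φ = +4.04806°, λ = +75.76667°
CS-57→PM9: c = 0.280157 rad, d = 1784.94 km
PM9→CR6: c = 0.326976 rad, d = 2083.23 km
Total = 1784.94 + 2083.23 = 3868.17 km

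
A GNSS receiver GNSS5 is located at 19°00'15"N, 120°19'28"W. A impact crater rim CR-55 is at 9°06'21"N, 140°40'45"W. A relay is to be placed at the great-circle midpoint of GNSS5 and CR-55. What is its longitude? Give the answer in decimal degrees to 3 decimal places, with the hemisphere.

130.725°W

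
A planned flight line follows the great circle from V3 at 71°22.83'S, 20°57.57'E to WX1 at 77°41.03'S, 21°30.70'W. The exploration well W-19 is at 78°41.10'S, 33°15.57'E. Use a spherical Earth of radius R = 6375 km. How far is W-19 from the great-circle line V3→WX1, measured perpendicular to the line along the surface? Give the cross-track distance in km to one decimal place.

756.4 km

V3: φ = -71.38050°, λ = +20.95950°
WX1: φ = -77.68383°, λ = -21.51167°
W-19: φ = -78.68500°, λ = +33.25950°
δ₁₃ = central angle V3→W-19 = 0.138338 rad  (haversine)
θ₁₃ = bearing V3→W-19 = 162.356°,  θ₁₂ = bearing V3→WX1 = 221.494°
dₓₜ = R·arcsin(sin δ₁₃ · sin(θ₁₃ − θ₁₂)) = 6375·arcsin(0.13790·sin(-59.138°)) = -756.393 km
|dₓₜ| = 756.393 km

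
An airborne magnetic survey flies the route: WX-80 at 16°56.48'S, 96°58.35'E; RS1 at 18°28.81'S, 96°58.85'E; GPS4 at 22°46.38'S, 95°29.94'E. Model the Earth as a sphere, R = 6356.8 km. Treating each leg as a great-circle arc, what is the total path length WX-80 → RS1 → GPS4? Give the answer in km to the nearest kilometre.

671 km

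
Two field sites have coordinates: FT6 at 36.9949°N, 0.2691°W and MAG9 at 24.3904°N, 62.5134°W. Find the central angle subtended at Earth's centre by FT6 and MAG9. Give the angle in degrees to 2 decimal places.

54.04°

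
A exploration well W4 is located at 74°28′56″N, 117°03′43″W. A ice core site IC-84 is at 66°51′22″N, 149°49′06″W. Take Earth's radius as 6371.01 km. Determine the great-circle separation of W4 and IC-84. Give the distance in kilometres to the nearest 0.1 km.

1443.7 km

W4: φ = +74.48222°, λ = -117.06194°
IC-84: φ = +66.85611°, λ = -149.81833°
Δφ = -7.6261°,  Δλ = -32.7564°
a = sin²(Δφ/2) + cos φ₁ cos φ₂ sin²(Δλ/2) = 0.012783
c = 2·arcsin(√a) = 0.226610 rad = 12.9838°
d = R·c = 6371.01 × 0.226610 = 1443.7 km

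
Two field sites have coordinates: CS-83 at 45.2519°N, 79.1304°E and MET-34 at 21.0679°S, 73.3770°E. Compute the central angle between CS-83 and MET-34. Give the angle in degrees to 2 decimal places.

Δφ = -66.3198°,  Δλ = -5.7534°
a = sin²(Δφ/2) + cos φ₁ cos φ₂ sin²(Δλ/2) = 0.300839
c = 2·arcsin(√a) = 1.161110 rad = 66.5267°

66.53°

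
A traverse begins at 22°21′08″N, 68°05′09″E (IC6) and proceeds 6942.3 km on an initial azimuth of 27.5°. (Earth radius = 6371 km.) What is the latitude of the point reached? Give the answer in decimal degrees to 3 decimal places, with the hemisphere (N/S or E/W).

64.585°N

IC6: φ = +22.35222°, λ = +68.08583°
δ = d/R = 6942.3/6371 = 1.089672 rad
φ₂ = arcsin(sin φ₁ cos δ + cos φ₁ sin δ cos θ)
   = arcsin(0.38030·0.46278 + 0.92486·0.88648·0.88701) = 64.58536°
λ₂ = λ₁ + atan2(sin θ sin δ cos φ₁, cos δ − sin φ₁ sin φ₂) = 140.59733°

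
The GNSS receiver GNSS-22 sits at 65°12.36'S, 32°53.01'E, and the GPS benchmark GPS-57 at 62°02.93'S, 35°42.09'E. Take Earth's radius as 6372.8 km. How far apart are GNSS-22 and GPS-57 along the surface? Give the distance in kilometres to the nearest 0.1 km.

GNSS-22: φ = -65.20600°, λ = +32.88350°
GPS-57: φ = -62.04883°, λ = +35.70150°
Δφ = 3.1572°,  Δλ = 2.8180°
a = sin²(Δφ/2) + cos φ₁ cos φ₂ sin²(Δλ/2) = 0.000878
c = 2·arcsin(√a) = 0.059262 rad = 3.3955°
d = R·c = 6372.8 × 0.059262 = 377.7 km

377.7 km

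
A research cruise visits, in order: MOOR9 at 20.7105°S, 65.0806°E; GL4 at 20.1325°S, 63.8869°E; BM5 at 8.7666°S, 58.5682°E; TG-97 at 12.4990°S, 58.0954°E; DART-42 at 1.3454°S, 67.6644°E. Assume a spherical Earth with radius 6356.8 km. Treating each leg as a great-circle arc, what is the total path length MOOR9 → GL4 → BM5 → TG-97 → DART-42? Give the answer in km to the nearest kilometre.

MOOR9→GL4: c = 0.021977 rad, d = 139.70 km
GL4→BM5: c = 0.217716 rad, d = 1383.97 km
BM5→TG-97: c = 0.065645 rad, d = 417.29 km
TG-97→DART-42: c = 0.255521 rad, d = 1624.30 km
Total = 139.70 + 1383.97 + 417.29 + 1624.30 = 3565.27 km

3565 km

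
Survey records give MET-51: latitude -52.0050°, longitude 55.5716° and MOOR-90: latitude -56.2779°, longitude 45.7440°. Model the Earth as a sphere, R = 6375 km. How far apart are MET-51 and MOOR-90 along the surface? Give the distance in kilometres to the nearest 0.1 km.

Δφ = -4.2729°,  Δλ = -9.8276°
a = sin²(Δφ/2) + cos φ₁ cos φ₂ sin²(Δλ/2) = 0.003897
c = 2·arcsin(√a) = 0.124937 rad = 7.1584°
d = R·c = 6375 × 0.124937 = 796.5 km

796.5 km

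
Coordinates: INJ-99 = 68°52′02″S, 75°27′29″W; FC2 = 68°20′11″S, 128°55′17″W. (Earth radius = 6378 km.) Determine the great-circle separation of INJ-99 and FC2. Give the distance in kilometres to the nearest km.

2104 km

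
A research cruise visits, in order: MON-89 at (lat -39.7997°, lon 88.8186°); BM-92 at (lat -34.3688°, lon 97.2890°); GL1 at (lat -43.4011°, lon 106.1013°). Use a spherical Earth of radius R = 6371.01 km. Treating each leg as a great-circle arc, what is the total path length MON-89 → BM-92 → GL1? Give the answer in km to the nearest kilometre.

MON-89→BM-92: c = 0.151182 rad, d = 963.18 km
BM-92→GL1: c = 0.197702 rad, d = 1259.56 km
Total = 963.18 + 1259.56 = 2222.74 km

2223 km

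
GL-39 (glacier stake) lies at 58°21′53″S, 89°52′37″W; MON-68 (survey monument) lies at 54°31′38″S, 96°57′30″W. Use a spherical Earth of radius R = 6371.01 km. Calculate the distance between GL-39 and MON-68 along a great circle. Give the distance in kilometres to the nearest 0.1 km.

GL-39: φ = -58.36472°, λ = -89.87694°
MON-68: φ = -54.52722°, λ = -96.95833°
Δφ = 3.8375°,  Δλ = -7.0814°
a = sin²(Δφ/2) + cos φ₁ cos φ₂ sin²(Δλ/2) = 0.002282
c = 2·arcsin(√a) = 0.095576 rad = 5.4761°
d = R·c = 6371.01 × 0.095576 = 608.9 km

608.9 km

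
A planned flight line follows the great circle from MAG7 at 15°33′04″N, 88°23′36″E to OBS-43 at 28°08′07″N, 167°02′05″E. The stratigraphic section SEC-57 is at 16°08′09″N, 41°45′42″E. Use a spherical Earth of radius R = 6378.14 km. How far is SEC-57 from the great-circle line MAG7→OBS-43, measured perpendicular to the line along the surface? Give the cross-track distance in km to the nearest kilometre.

2487 km

MAG7: φ = +15.55111°, λ = +88.39333°
OBS-43: φ = +28.13528°, λ = +167.03472°
SEC-57: φ = +16.13583°, λ = +41.76167°
δ₁₃ = central angle MAG7→SEC-57 = 0.781306 rad  (haversine)
θ₁₃ = bearing MAG7→SEC-57 = 277.416°,  θ₁₂ = bearing MAG7→OBS-43 = 64.751°
dₓₜ = R·arcsin(sin δ₁₃ · sin(θ₁₃ − θ₁₂)) = 6378.14·arcsin(0.70421·sin(212.665°)) = -2486.699 km
|dₓₜ| = 2486.699 km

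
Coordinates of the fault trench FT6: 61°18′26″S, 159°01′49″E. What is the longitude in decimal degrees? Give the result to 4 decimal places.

159° + 1′/60 + 49″/3600 = 159 + 0.01667 + 0.01361 = 159.0303°

159.0303°E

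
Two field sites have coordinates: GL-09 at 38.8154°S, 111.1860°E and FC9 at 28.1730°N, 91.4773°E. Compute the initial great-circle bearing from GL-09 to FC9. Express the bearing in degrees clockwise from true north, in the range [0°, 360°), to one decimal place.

Δλ = -19.7087°
y = sin Δλ · cos φ₂ = -0.297284
x = cos φ₁ sin φ₂ − sin φ₁ cos φ₂ cos Δλ = 0.888057
θ = atan2(y, x) = -18.5084° → 341.4916° (mod 360°)

341.5°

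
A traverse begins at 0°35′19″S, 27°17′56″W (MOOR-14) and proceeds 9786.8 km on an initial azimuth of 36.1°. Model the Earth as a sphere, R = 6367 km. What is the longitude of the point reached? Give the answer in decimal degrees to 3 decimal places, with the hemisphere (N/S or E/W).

MOOR-14: φ = -0.58861°, λ = -27.29889°
δ = d/R = 9786.8/6367 = 1.537113 rad
φ₂ = arcsin(sin φ₁ cos δ + cos φ₁ sin δ cos θ)
   = arcsin(-0.01027·0.03368 + 0.99995·0.99943·0.80799) = 53.81773°
λ₂ = λ₁ + atan2(sin θ sin δ cos φ₁, cos δ − sin φ₁ sin φ₂) = 58.62429°

58.624°E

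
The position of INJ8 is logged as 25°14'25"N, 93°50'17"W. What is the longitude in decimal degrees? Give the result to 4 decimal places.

93° + 50′/60 + 17″/3600 = 93 + 0.83333 + 0.00472 = 93.8381°

93.8381°W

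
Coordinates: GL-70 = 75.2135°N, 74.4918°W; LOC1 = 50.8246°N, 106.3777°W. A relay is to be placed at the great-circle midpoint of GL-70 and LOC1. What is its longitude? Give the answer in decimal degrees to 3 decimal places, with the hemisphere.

Bx = cos φ₂ cos Δλ = 0.536375,  By = cos φ₂ sin Δλ = -0.333681
φₘ = atan2(sin φ₁ + sin φ₂, √((cos φ₁ + Bx)² + By²)) = 63.75163°
λₘ = λ₁ + atan2(By, cos φ₁ + Bx) = -97.34872°

97.349°W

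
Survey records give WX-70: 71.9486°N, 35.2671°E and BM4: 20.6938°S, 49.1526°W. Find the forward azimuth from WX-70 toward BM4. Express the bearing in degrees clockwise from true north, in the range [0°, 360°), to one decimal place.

258.1°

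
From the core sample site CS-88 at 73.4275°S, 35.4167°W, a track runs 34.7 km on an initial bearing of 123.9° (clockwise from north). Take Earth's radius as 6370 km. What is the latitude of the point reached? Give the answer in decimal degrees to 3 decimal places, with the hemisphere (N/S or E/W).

73.600°S

δ = d/R = 34.7/6370 = 0.005447 rad
φ₂ = arcsin(sin φ₁ cos δ + cos φ₁ sin δ cos θ)
   = arcsin(-0.95846·0.99999 + 0.28523·0.00545·-0.55775) = -73.59959°
λ₂ = λ₁ + atan2(sin θ sin δ cos φ₁, cos δ − sin φ₁ sin φ₂) = -34.49915°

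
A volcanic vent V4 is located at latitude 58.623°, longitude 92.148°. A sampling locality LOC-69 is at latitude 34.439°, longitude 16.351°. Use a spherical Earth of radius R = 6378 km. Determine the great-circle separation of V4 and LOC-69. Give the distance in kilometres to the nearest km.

6008 km

Δφ = -24.1840°,  Δλ = -75.7970°
a = sin²(Δφ/2) + cos φ₁ cos φ₂ sin²(Δλ/2) = 0.205908
c = 2·arcsin(√a) = 0.941984 rad = 53.9717°
d = R·c = 6378 × 0.941984 = 6008.0 km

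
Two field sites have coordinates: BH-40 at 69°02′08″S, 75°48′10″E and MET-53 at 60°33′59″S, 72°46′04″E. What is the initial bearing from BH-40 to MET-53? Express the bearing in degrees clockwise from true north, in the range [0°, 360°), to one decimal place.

349.9°

BH-40: φ = -69.03556°, λ = +75.80278°
MET-53: φ = -60.56639°, λ = +72.76778°
Δλ = -3.0350°
y = sin Δλ · cos φ₂ = -0.026018
x = cos φ₁ sin φ₂ − sin φ₁ cos φ₂ cos Δλ = 0.146634
θ = atan2(y, x) = -10.0618° → 349.9382° (mod 360°)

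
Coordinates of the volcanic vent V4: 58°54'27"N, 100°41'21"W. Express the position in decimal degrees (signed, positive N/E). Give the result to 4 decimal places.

lat: 58.9075° N → +58.9075°
lon: 100.6892° W → -100.6892°

+58.9075°, -100.6892°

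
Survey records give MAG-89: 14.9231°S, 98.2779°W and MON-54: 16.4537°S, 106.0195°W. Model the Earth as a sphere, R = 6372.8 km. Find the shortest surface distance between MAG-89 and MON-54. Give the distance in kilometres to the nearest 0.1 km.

846.2 km

Δφ = -1.5306°,  Δλ = -7.7416°
a = sin²(Δφ/2) + cos φ₁ cos φ₂ sin²(Δλ/2) = 0.004402
c = 2·arcsin(√a) = 0.132786 rad = 7.6081°
d = R·c = 6372.8 × 0.132786 = 846.2 km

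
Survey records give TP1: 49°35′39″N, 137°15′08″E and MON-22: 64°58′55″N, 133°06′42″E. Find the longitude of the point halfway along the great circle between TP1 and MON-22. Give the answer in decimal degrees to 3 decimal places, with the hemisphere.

135.618°E

TP1: φ = +49.59417°, λ = +137.25222°
MON-22: φ = +64.98194°, λ = +133.11167°
Bx = cos φ₂ cos Δλ = 0.421800,  By = cos φ₂ sin Δλ = -0.030535
φₘ = atan2(sin φ₁ + sin φ₂, √((cos φ₁ + Bx)² + By²)) = 57.30431°
λₘ = λ₁ + atan2(By, cos φ₁ + Bx) = 135.61758°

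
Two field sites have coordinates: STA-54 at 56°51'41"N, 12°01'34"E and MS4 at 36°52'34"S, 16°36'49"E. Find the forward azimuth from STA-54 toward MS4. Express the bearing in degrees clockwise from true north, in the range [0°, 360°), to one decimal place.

176.3°

STA-54: φ = +56.86139°, λ = +12.02611°
MS4: φ = -36.87611°, λ = +16.61361°
Δλ = 4.5875°
y = sin Δλ · cos φ₂ = 0.063980
x = cos φ₁ sin φ₂ − sin φ₁ cos φ₂ cos Δλ = -0.995727
θ = atan2(y, x) = 176.3235° → 176.3235° (mod 360°)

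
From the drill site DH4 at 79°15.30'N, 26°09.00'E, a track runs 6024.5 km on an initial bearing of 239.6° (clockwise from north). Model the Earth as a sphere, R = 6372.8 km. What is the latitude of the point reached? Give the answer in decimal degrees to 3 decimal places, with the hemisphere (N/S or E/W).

DH4: φ = +79.25500°, λ = +26.15000°
δ = d/R = 6024.5/6372.8 = 0.945346 rad
φ₂ = arcsin(sin φ₁ cos δ + cos φ₁ sin δ cos θ)
   = arcsin(0.98247·0.58546 + 0.18644·0.81070·-0.50603) = 29.91487°
λ₂ = λ₁ + atan2(sin θ sin δ cos φ₁, cos δ − sin φ₁ sin φ₂) = -27.62679°

29.915°N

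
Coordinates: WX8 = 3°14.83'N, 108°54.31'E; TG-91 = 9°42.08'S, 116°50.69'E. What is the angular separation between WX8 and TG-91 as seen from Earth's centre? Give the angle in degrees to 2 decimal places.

WX8: φ = +3.24717°, λ = +108.90517°
TG-91: φ = -9.70133°, λ = +116.84483°
Δφ = -12.9485°,  Δλ = 7.9397°
a = sin²(Δφ/2) + cos φ₁ cos φ₂ sin²(Δλ/2) = 0.017431
c = 2·arcsin(√a) = 0.264825 rad = 15.1734°

15.17°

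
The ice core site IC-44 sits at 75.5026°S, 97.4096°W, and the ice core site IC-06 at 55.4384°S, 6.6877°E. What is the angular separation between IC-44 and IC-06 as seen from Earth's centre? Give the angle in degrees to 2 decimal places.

Δφ = 20.0642°,  Δλ = 104.0973°
a = sin²(Δφ/2) + cos φ₁ cos φ₂ sin²(Δλ/2) = 0.118648
c = 2·arcsin(√a) = 0.703311 rad = 40.2968°

40.30°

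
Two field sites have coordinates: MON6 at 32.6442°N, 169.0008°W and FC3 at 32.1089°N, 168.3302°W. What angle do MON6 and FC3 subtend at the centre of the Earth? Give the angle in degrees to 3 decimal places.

Δφ = -0.5353°,  Δλ = 0.6706°
a = sin²(Δφ/2) + cos φ₁ cos φ₂ sin²(Δλ/2) = 0.000046
c = 2·arcsin(√a) = 0.013601 rad = 0.7793°

0.779°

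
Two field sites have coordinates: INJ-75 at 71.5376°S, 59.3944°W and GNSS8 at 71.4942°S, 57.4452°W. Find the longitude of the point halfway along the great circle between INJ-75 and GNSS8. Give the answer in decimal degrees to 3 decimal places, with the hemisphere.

Bx = cos φ₂ cos Δλ = 0.317217,  By = cos φ₂ sin Δλ = 0.010796
φₘ = atan2(sin φ₁ + sin φ₂, √((cos φ₁ + Bx)² + By²)) = -71.51839°
λₘ = λ₁ + atan2(By, cos φ₁ + Bx) = -58.41870°

58.419°W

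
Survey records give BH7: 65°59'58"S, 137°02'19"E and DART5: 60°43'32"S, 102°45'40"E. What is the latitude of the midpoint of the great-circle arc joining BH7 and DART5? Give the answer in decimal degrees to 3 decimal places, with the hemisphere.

BH7: φ = -65.99944°, λ = +137.03861°
DART5: φ = -60.72556°, λ = +102.76111°
Bx = cos φ₂ cos Δλ = 0.404065,  By = cos φ₂ sin Δλ = -0.275402
φₘ = atan2(sin φ₁ + sin φ₂, √((cos φ₁ + Bx)² + By²)) = -64.38226°
λₘ = λ₁ + atan2(By, cos φ₁ + Bx) = 118.27791°

64.382°S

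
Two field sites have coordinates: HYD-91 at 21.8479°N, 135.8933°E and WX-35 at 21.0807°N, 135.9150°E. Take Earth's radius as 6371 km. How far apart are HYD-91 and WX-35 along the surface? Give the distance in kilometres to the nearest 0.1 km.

85.3 km

Δφ = -0.7672°,  Δλ = 0.0217°
a = sin²(Δφ/2) + cos φ₁ cos φ₂ sin²(Δλ/2) = 0.000045
c = 2·arcsin(√a) = 0.013395 rad = 0.7675°
d = R·c = 6371 × 0.013395 = 85.3 km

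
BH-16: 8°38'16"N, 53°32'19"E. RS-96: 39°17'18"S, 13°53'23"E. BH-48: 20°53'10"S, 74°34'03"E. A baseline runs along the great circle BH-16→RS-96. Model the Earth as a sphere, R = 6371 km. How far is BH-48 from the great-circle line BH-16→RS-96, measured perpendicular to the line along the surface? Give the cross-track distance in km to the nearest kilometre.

3714 km

BH-16: φ = +8.63778°, λ = +53.53861°
RS-96: φ = -39.28833°, λ = +13.88972°
BH-48: φ = -20.88611°, λ = +74.56750°
δ₁₃ = central angle BH-16→BH-48 = 0.628973 rad  (haversine)
θ₁₃ = bearing BH-16→BH-48 = 145.259°,  θ₁₂ = bearing BH-16→RS-96 = 214.613°
dₓₜ = R·arcsin(sin δ₁₃ · sin(θ₁₃ − θ₁₂)) = 6371·arcsin(0.58831·sin(-69.354°)) = -3714.284 km
|dₓₜ| = 3714.284 km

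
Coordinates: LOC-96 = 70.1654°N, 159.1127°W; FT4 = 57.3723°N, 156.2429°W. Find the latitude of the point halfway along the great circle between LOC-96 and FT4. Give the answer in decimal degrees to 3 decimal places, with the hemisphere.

63.776°N

Bx = cos φ₂ cos Δλ = 0.538502,  By = cos φ₂ sin Δλ = 0.026995
φₘ = atan2(sin φ₁ + sin φ₂, √((cos φ₁ + Bx)² + By²)) = 63.77560°
λₘ = λ₁ + atan2(By, cos φ₁ + Bx) = -157.35127°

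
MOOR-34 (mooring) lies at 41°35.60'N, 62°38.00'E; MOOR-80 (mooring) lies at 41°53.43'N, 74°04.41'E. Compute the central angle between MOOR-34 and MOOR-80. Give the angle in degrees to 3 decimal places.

MOOR-34: φ = +41.59333°, λ = +62.63333°
MOOR-80: φ = +41.89050°, λ = +74.07350°
Δφ = 0.2972°,  Δλ = 11.4402°
a = sin²(Δφ/2) + cos φ₁ cos φ₂ sin²(Δλ/2) = 0.005537
c = 2·arcsin(√a) = 0.148963 rad = 8.5349°

8.535°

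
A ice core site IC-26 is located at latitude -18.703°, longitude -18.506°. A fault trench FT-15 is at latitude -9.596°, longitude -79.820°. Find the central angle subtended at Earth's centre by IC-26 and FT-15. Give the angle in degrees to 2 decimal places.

Δφ = 9.1070°,  Δλ = -61.3140°
a = sin²(Δφ/2) + cos φ₁ cos φ₂ sin²(Δλ/2) = 0.249123
c = 2·arcsin(√a) = 1.045171 rad = 59.8839°

59.88°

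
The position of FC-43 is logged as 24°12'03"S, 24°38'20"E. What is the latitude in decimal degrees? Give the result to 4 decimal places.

24.2008°S

24° + 12′/60 + 3″/3600 = 24 + 0.20000 + 0.00083 = 24.2008°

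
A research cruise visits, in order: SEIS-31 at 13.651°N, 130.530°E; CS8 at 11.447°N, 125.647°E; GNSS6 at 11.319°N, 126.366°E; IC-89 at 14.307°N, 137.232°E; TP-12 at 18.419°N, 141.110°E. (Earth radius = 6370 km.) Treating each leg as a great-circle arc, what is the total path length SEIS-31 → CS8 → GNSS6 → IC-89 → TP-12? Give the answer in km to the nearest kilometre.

2504 km

SEIS-31→CS8: c = 0.091645 rad, d = 583.78 km
CS8→GNSS6: c = 0.012503 rad, d = 79.65 km
GNSS6→IC-89: c = 0.192101 rad, d = 1223.69 km
IC-89→TP-12: c = 0.096777 rad, d = 616.47 km
Total = 583.78 + 79.65 + 1223.69 + 616.47 = 2503.58 km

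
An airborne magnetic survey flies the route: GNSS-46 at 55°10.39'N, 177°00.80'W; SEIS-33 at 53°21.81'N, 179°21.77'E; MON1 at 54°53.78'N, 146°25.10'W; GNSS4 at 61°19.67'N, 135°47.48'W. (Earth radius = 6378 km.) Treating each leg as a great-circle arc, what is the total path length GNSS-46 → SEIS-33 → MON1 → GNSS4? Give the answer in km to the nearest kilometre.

3474 km

GNSS-46: φ = +55.17317°, λ = -177.01333°
SEIS-33: φ = +53.36350°, λ = +179.36283°
MON1: φ = +54.89633°, λ = -146.41833°
GNSS4: φ = +61.32783°, λ = -135.79133°
GNSS-46→SEIS-33: c = 0.048588 rad, d = 309.89 km
SEIS-33→MON1: c = 0.347462 rad, d = 2216.11 km
MON1→GNSS4: c = 0.148635 rad, d = 947.99 km
Total = 309.89 + 2216.11 + 947.99 = 3474.00 km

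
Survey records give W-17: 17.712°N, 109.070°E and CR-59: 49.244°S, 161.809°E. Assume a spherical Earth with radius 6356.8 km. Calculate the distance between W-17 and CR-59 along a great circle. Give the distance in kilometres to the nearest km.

Δφ = -66.9560°,  Δλ = 52.7390°
a = sin²(Δφ/2) + cos φ₁ cos φ₂ sin²(Δλ/2) = 0.426966
c = 2·arcsin(√a) = 1.424204 rad = 81.6009°
d = R·c = 6356.8 × 1.424204 = 9053.4 km

9053 km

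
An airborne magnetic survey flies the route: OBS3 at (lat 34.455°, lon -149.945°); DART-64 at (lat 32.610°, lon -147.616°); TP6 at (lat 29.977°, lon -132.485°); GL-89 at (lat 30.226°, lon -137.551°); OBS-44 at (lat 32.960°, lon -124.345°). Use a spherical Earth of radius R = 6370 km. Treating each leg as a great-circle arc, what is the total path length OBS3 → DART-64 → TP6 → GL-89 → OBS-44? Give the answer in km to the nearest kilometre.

OBS3→DART-64: c = 0.046741 rad, d = 297.74 km
DART-64→TP6: c = 0.230082 rad, d = 1465.62 km
TP6→GL-89: c = 0.076611 rad, d = 488.01 km
GL-89→OBS-44: c = 0.201888 rad, d = 1286.03 km
Total = 297.74 + 1465.62 + 488.01 + 1286.03 = 3537.41 km

3537 km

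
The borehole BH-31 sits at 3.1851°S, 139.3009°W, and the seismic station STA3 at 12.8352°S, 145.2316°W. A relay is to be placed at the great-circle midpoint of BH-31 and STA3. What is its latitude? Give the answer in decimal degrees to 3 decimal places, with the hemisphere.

Bx = cos φ₂ cos Δλ = 0.969794,  By = cos φ₂ sin Δλ = -0.100744
φₘ = atan2(sin φ₁ + sin φ₂, √((cos φ₁ + Bx)² + By²)) = -8.02075°
λₘ = λ₁ + atan2(By, cos φ₁ + Bx) = -142.23099°

8.021°S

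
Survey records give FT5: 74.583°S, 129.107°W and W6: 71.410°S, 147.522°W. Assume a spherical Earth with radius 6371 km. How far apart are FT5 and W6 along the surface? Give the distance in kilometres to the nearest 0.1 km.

Δφ = 3.1730°,  Δλ = -18.4150°
a = sin²(Δφ/2) + cos φ₁ cos φ₂ sin²(Δλ/2) = 0.002936
c = 2·arcsin(√a) = 0.108430 rad = 6.2126°
d = R·c = 6371 × 0.108430 = 690.8 km

690.8 km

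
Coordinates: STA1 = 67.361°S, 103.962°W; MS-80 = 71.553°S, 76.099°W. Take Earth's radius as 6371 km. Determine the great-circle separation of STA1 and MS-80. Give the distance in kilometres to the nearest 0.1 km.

Δφ = -4.1920°,  Δλ = 27.8630°
a = sin²(Δφ/2) + cos φ₁ cos φ₂ sin²(Δλ/2) = 0.008398
c = 2·arcsin(√a) = 0.183538 rad = 10.5160°
d = R·c = 6371 × 0.183538 = 1169.3 km

1169.3 km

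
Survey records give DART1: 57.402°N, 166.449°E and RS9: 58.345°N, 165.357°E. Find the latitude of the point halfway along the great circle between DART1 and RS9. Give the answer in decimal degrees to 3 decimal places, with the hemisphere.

Bx = cos φ₂ cos Δλ = 0.524708,  By = cos φ₂ sin Δλ = -0.010002
φₘ = atan2(sin φ₁ + sin φ₂, √((cos φ₁ + Bx)² + By²)) = 57.87467°
λₘ = λ₁ + atan2(By, cos φ₁ + Bx) = 165.91016°

57.875°N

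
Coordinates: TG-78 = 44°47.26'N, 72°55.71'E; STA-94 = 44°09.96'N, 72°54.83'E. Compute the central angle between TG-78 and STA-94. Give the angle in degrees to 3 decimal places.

TG-78: φ = +44.78767°, λ = +72.92850°
STA-94: φ = +44.16600°, λ = +72.91383°
Δφ = -0.6217°,  Δλ = -0.0147°
a = sin²(Δφ/2) + cos φ₁ cos φ₂ sin²(Δλ/2) = 0.000029
c = 2·arcsin(√a) = 0.010852 rad = 0.6218°

0.622°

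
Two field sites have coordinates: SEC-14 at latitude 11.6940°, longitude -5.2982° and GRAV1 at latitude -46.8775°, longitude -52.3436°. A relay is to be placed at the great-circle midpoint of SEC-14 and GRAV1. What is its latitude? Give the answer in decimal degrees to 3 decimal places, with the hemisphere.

Bx = cos φ₂ cos Δλ = 0.465791,  By = cos φ₂ sin Δλ = -0.500294
φₘ = atan2(sin φ₁ + sin φ₂, √((cos φ₁ + Bx)² + By²)) = -19.02234°
λₘ = λ₁ + atan2(By, cos φ₁ + Bx) = -24.39485°

19.022°S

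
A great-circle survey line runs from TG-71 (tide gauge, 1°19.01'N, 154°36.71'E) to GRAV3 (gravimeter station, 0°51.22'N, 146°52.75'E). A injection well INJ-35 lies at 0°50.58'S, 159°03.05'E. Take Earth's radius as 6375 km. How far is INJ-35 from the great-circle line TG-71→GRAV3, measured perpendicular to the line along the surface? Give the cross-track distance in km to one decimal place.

TG-71: φ = +1.31683°, λ = +154.61183°
GRAV3: φ = +0.85367°, λ = +146.87917°
INJ-35: φ = -0.84300°, λ = +159.05083°
δ₁₃ = central angle TG-71→INJ-35 = 0.086154 rad  (haversine)
θ₁₃ = bearing TG-71→INJ-35 = 115.924°,  θ₁₂ = bearing TG-71→GRAV3 = 266.650°
dₓₜ = R·arcsin(sin δ₁₃ · sin(θ₁₃ − θ₁₂)) = 6375·arcsin(0.08605·sin(-150.726°)) = -268.314 km
|dₓₜ| = 268.314 km

268.3 km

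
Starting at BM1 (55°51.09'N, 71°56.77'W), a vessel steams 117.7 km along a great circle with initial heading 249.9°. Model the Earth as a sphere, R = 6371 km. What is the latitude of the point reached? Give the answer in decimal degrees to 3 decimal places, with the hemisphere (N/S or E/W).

55.475°N

BM1: φ = +55.85150°, λ = -71.94617°
δ = d/R = 117.7/6371 = 0.018474 rad
φ₂ = arcsin(sin φ₁ cos δ + cos φ₁ sin δ cos θ)
   = arcsin(0.82759·0.99983 + 0.56134·0.01847·-0.34366) = 55.47516°
λ₂ = λ₁ + atan2(sin θ sin δ cos φ₁, cos δ − sin φ₁ sin φ₂) = -73.70022°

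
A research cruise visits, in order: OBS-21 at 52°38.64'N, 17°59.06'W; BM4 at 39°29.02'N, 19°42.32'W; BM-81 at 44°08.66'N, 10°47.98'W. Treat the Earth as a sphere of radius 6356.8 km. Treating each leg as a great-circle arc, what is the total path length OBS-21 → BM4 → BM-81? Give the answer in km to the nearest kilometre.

OBS-21: φ = +52.64400°, λ = -17.98433°
BM4: φ = +39.48367°, λ = -19.70533°
BM-81: φ = +44.14433°, λ = -10.79967°
OBS-21→BM4: c = 0.230617 rad, d = 1465.99 km
BM4→BM-81: c = 0.141421 rad, d = 898.99 km
Total = 1465.99 + 898.99 = 2364.98 km

2365 km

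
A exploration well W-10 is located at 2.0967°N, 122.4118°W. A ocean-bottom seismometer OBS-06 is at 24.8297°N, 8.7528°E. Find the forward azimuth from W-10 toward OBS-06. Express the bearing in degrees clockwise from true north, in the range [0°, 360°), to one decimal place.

57.1°

Δλ = 131.1646°
y = sin Δλ · cos φ₂ = 0.683231
x = cos φ₁ sin φ₂ − sin φ₁ cos φ₂ cos Δλ = 0.441497
θ = atan2(y, x) = 57.1298° → 57.1298° (mod 360°)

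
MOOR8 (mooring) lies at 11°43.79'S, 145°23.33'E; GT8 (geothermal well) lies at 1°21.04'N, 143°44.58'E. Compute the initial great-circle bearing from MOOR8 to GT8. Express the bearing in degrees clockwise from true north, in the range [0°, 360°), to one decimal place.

MOOR8: φ = -11.72983°, λ = +145.38883°
GT8: φ = +1.35067°, λ = +143.74300°
Δλ = -1.6458°
y = sin Δλ · cos φ₂ = -0.028713
x = cos φ₁ sin φ₂ − sin φ₁ cos φ₂ cos Δλ = 0.226236
θ = atan2(y, x) = -7.2332° → 352.7668° (mod 360°)

352.8°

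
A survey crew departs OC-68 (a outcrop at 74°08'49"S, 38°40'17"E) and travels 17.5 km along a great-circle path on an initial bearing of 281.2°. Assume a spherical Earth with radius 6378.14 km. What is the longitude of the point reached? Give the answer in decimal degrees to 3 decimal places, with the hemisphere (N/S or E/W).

38.108°E

OC-68: φ = -74.14694°, λ = +38.67139°
δ = d/R = 17.5/6378.14 = 0.002744 rad
φ₂ = arcsin(sin φ₁ cos δ + cos φ₁ sin δ cos θ)
   = arcsin(-0.96197·1.00000 + 0.27317·0.00274·0.19423) = -74.11568°
λ₂ = λ₁ + atan2(sin θ sin δ cos φ₁, cos δ − sin φ₁ sin φ₂) = 38.10794°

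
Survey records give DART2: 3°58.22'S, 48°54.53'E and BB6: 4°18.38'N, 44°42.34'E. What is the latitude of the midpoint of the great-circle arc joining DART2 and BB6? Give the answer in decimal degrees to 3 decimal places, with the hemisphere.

0.168°N

DART2: φ = -3.97033°, λ = +48.90883°
BB6: φ = +4.30633°, λ = +44.70567°
Bx = cos φ₂ cos Δλ = 0.994495,  By = cos φ₂ sin Δλ = -0.073086
φₘ = atan2(sin φ₁ + sin φ₂, √((cos φ₁ + Bx)² + By²)) = 0.16811°
λₘ = λ₁ + atan2(By, cos φ₁ + Bx) = 46.80770°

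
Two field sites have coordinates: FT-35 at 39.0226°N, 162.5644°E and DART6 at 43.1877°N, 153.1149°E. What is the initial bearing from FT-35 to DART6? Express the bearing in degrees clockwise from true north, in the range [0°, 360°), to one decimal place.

303.4°

Δλ = -9.4495°
y = sin Δλ · cos φ₂ = -0.119705
x = cos φ₁ sin φ₂ − sin φ₁ cos φ₂ cos Δλ = 0.078860
θ = atan2(y, x) = -56.6236° → 303.3764° (mod 360°)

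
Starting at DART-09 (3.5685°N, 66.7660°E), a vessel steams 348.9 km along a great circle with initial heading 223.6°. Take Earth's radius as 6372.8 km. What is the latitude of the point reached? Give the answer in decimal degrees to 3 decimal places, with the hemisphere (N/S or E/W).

1.295°N

δ = d/R = 348.9/6372.8 = 0.054748 rad
φ₂ = arcsin(sin φ₁ cos δ + cos φ₁ sin δ cos θ)
   = arcsin(0.06224·0.99850 + 0.99806·0.05472·-0.72417) = 1.29488°
λ₂ = λ₁ + atan2(sin θ sin δ cos φ₁, cos δ − sin φ₁ sin φ₂) = 64.60278°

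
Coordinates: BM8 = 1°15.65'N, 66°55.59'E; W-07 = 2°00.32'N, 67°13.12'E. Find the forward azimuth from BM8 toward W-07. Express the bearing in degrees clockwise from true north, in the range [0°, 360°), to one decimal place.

BM8: φ = +1.26083°, λ = +66.92650°
W-07: φ = +2.00533°, λ = +67.21867°
Δλ = 0.2922°
y = sin Δλ · cos φ₂ = 0.005096
x = cos φ₁ sin φ₂ − sin φ₁ cos φ₂ cos Δλ = 0.012994
θ = atan2(y, x) = 21.4148° → 21.4148° (mod 360°)

21.4°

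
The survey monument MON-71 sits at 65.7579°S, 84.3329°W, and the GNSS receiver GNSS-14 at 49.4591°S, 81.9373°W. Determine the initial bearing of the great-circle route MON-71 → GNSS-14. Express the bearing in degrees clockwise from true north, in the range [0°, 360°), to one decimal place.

5.5°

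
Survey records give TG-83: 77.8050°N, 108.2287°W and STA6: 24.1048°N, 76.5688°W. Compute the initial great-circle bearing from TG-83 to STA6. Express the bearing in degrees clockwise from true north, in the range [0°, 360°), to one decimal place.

Δλ = 31.6599°
y = sin Δλ · cos φ₂ = 0.479107
x = cos φ₁ sin φ₂ − sin φ₁ cos φ₂ cos Δλ = -0.673152
θ = atan2(y, x) = 144.5591° → 144.5591° (mod 360°)

144.6°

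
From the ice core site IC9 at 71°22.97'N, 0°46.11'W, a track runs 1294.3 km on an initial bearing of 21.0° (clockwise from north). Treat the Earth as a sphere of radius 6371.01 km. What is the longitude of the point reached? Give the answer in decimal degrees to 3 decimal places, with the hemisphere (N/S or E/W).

IC9: φ = +71.38283°, λ = -0.76850°
δ = d/R = 1294.3/6371.01 = 0.203155 rad
φ₂ = arcsin(sin φ₁ cos δ + cos φ₁ sin δ cos θ)
   = arcsin(0.94767·0.97943 + 0.31924·0.20176·0.93358) = 81.23299°
λ₂ = λ₁ + atan2(sin θ sin δ cos φ₁, cos δ − sin φ₁ sin φ₂) = 27.55086°

27.551°E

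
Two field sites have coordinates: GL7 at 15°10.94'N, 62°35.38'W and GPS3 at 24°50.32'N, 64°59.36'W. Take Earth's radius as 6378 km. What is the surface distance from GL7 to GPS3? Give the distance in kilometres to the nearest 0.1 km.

1103.7 km

GL7: φ = +15.18233°, λ = -62.58967°
GPS3: φ = +24.83867°, λ = -64.98933°
Δφ = 9.6563°,  Δλ = -2.3997°
a = sin²(Δφ/2) + cos φ₁ cos φ₂ sin²(Δλ/2) = 0.007468
c = 2·arcsin(√a) = 0.173054 rad = 9.9152°
d = R·c = 6378 × 0.173054 = 1103.7 km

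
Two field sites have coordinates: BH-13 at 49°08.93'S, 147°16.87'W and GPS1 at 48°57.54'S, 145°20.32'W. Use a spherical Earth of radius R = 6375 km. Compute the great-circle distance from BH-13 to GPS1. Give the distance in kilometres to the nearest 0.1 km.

BH-13: φ = -49.14883°, λ = -147.28117°
GPS1: φ = -48.95900°, λ = -145.33867°
Δφ = 0.1898°,  Δλ = 1.9425°
a = sin²(Δφ/2) + cos φ₁ cos φ₂ sin²(Δλ/2) = 0.000126
c = 2·arcsin(√a) = 0.022463 rad = 1.2871°
d = R·c = 6375 × 0.022463 = 143.2 km

143.2 km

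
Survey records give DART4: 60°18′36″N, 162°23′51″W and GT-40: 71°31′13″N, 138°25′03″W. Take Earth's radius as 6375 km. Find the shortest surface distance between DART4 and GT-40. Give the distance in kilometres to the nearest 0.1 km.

1633.0 km

DART4: φ = +60.31000°, λ = -162.39750°
GT-40: φ = +71.52028°, λ = -138.41750°
Δφ = 11.2103°,  Δλ = 23.9800°
a = sin²(Δφ/2) + cos φ₁ cos φ₂ sin²(Δλ/2) = 0.016315
c = 2·arcsin(√a) = 0.256162 rad = 14.6770°
d = R·c = 6375 × 0.256162 = 1633.0 km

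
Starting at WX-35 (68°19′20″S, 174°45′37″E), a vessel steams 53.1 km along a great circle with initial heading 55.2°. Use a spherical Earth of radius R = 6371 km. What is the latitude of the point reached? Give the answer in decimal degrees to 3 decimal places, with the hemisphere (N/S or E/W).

68.046°S

WX-35: φ = -68.32222°, λ = +174.76028°
δ = d/R = 53.1/6371 = 0.008335 rad
φ₂ = arcsin(sin φ₁ cos δ + cos φ₁ sin δ cos θ)
   = arcsin(-0.92928·0.99997 + 0.36939·0.00833·0.57071) = -68.04635°
λ₂ = λ₁ + atan2(sin θ sin δ cos φ₁, cos δ − sin φ₁ sin φ₂) = 175.80921°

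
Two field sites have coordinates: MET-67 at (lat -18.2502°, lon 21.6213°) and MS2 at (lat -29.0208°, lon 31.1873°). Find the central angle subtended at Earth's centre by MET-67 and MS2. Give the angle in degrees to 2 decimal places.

Δφ = -10.7706°,  Δλ = 9.5660°
a = sin²(Δφ/2) + cos φ₁ cos φ₂ sin²(Δλ/2) = 0.014582
c = 2·arcsin(√a) = 0.242104 rad = 13.8716°

13.87°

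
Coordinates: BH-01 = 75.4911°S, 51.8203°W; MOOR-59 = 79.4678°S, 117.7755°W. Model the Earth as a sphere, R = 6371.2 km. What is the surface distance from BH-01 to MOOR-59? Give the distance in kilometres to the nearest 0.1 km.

Δφ = -3.9767°,  Δλ = -65.9552°
a = sin²(Δφ/2) + cos φ₁ cos φ₂ sin²(Δλ/2) = 0.014771
c = 2·arcsin(√a) = 0.243678 rad = 13.9617°
d = R·c = 6371.2 × 0.243678 = 1552.5 km

1552.5 km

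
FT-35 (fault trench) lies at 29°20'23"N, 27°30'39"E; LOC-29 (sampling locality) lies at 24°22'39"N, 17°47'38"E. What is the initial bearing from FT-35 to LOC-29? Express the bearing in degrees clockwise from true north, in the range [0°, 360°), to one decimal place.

FT-35: φ = +29.33972°, λ = +27.51083°
LOC-29: φ = +24.37750°, λ = +17.79389°
Δλ = -9.7169°
y = sin Δλ · cos φ₂ = -0.153733
x = cos φ₁ sin φ₂ − sin φ₁ cos φ₂ cos Δλ = -0.080096
θ = atan2(y, x) = -117.5198° → 242.4802° (mod 360°)

242.5°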